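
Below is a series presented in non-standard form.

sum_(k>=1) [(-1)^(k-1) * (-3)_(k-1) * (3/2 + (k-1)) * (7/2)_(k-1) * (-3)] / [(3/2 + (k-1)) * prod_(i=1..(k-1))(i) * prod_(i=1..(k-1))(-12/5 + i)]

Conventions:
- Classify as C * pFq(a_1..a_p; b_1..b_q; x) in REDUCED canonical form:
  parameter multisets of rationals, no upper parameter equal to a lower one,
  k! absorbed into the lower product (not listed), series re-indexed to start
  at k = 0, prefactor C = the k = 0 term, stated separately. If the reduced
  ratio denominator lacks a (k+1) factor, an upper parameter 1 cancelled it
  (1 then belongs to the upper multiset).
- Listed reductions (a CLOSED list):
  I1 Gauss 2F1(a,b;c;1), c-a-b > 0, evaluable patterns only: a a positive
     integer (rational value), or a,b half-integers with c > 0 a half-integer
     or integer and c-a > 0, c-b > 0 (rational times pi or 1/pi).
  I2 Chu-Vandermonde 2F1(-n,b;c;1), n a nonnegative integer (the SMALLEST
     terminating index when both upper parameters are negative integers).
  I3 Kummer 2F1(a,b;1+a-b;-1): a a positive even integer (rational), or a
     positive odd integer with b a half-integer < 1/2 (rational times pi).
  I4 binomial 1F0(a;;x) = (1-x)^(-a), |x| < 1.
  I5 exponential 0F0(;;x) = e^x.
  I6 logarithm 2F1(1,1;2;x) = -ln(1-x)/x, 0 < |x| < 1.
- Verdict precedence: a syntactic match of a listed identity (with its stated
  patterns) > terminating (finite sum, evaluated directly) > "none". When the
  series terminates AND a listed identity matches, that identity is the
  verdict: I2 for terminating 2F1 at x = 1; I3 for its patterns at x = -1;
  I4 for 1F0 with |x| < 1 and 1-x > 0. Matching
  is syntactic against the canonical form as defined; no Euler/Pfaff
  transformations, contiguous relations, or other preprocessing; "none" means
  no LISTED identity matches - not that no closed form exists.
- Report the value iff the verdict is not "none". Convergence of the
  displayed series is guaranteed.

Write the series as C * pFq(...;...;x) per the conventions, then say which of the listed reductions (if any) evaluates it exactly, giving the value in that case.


Classification (C = -3): 2F1 with upper {-3, 7/2}, lower {-7/5}, argument x = -1. Verdict: terminating at k = 3: the factor (-3)_k kills every later term; summing the 4 survivors is exact. Its exact value is -16113/16.

The tell: with t_0 = -3, k + 3/2 divides numerator and denominator alike; prefactor -3 after cancelling.
Term ratio: r(k) = (-1) * (k-3) (k+7/2) / [(k-7/5) (k+1)] ; factor over Q: parameters, x = (-1), and C = -3.


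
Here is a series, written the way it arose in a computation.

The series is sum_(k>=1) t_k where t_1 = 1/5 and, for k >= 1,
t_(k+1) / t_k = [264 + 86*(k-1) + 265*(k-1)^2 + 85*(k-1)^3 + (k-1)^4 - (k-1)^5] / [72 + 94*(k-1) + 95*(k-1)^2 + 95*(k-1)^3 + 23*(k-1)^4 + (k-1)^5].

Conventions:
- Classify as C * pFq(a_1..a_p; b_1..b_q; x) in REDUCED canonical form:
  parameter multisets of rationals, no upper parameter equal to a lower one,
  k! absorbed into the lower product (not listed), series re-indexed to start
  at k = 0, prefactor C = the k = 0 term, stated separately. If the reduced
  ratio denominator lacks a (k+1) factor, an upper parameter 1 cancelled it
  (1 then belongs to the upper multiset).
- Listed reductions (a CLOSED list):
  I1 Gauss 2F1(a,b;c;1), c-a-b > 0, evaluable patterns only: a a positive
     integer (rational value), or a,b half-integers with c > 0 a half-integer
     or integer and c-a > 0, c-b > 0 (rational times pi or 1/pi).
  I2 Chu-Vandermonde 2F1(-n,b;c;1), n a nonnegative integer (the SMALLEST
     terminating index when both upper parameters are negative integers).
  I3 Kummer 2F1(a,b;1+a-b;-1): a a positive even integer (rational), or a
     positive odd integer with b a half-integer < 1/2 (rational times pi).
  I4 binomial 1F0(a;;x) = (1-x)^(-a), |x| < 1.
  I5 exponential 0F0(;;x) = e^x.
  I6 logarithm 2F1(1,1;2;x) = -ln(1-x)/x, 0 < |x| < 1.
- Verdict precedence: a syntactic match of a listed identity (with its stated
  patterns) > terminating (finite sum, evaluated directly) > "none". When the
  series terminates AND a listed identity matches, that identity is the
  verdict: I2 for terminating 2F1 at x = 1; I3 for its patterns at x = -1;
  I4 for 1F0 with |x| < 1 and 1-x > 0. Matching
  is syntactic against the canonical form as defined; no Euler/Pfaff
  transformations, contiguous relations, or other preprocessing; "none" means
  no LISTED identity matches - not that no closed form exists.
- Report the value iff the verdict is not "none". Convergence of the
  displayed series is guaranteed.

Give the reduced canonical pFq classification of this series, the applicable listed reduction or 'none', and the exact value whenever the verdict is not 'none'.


Canonical form: C = 1/5 times 2F1 with upper {-11, 6}, lower {18}, x = -1. Verdict at x = -1: Kummer's theorem (I3) matches (x = -1; c = 18 equals 1+a-b for upper {-11, 6}: listed pattern). Its exact value is 34/5.

First insight: x = (-1) and factor the ratio over Q (prefactor 1/5): negated roots = parameters.
Step ratio: r(k) = (-1) * (k-11) (k+6) / [(k+18) (k+1)] - rational in k. x = (-1); t_0 = 1/5; negate the roots.


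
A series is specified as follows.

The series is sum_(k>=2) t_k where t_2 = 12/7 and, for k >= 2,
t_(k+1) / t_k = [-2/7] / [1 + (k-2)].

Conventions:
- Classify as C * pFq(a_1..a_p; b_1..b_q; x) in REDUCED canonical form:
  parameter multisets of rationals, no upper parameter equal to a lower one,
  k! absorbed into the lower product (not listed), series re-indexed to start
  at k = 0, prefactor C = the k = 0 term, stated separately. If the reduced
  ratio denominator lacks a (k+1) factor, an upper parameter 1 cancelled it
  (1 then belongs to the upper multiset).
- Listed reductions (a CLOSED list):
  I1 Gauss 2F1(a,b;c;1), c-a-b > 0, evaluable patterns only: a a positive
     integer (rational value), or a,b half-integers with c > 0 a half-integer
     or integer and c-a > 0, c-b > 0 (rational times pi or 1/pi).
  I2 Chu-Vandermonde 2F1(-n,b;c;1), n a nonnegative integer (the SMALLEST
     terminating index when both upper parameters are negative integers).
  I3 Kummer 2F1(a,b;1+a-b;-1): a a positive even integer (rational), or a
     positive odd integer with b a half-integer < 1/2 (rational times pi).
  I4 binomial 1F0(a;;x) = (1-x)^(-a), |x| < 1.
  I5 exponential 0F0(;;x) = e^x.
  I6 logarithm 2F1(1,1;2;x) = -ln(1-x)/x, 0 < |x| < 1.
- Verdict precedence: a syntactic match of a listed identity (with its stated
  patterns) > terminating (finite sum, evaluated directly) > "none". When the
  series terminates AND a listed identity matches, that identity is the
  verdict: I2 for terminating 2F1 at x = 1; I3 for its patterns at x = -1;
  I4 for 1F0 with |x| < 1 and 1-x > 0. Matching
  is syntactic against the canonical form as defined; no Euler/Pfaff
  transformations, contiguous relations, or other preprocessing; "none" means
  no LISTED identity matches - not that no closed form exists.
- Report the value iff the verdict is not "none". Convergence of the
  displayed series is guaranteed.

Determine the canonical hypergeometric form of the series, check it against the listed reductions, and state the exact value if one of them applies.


The tell: t_0 = 12/7 here, and the expanded ratio factors over Q; C = 12/7, x = -2/7, roots give parameters.
Ratio: r(k) = (-2/7) * 1 / [(k+1)] - rational in k, leading ratio (-2/7); with t_0 = 12/7, classification follows.

x = -2/7 here; the reduced form reads 0F0, upper {-}, lower {-}, C = 12/7. Verdict: exponential (I5) fires (the 0F0 exponential series at x = -2/7). Its exact value is (12/7) * e^(-2/7).


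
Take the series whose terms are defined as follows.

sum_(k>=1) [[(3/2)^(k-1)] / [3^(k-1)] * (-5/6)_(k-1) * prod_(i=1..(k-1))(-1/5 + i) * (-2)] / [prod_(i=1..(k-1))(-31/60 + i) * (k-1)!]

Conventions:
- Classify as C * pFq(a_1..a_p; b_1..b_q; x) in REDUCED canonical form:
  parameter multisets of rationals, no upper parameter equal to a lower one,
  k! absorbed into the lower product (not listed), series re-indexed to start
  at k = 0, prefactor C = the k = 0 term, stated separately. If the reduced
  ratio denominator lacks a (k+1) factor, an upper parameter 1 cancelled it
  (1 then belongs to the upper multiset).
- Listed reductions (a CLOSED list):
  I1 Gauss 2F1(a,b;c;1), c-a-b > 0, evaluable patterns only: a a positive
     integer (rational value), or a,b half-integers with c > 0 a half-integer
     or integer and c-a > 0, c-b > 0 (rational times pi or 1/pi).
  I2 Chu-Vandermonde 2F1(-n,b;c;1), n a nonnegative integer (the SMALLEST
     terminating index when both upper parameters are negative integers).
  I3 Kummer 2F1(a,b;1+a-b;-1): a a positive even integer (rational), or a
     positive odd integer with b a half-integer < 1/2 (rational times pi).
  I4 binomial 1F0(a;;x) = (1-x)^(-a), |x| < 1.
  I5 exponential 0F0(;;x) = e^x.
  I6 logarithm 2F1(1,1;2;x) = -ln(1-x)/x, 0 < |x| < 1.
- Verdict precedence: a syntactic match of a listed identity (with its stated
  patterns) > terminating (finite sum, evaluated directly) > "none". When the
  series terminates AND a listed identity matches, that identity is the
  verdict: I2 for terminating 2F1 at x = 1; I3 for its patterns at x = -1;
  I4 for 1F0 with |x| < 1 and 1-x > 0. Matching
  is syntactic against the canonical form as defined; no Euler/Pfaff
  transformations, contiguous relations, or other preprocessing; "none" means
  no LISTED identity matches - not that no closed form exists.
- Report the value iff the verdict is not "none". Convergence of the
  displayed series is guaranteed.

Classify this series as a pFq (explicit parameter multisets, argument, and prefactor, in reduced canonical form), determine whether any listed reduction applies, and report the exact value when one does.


Prefactor -2, argument 1/2: 2F1 with upper {-5/6, 4/5} over lower {29/60}. Verdict: none. A 2F1 with upper {-5/6, 4/5} fits none of I1-I6 at x = 1/2; the sum runs forever.

The tell: x = (1/2) and the two k-th powers (prefactor -2) combine into one argument.
Term ratio: r(k) = (1/2) * (k-5/6) (k+4/5) / [(k+29/60) (k+1)] ; factor over Q: parameters, x = (1/2), and C = -2.


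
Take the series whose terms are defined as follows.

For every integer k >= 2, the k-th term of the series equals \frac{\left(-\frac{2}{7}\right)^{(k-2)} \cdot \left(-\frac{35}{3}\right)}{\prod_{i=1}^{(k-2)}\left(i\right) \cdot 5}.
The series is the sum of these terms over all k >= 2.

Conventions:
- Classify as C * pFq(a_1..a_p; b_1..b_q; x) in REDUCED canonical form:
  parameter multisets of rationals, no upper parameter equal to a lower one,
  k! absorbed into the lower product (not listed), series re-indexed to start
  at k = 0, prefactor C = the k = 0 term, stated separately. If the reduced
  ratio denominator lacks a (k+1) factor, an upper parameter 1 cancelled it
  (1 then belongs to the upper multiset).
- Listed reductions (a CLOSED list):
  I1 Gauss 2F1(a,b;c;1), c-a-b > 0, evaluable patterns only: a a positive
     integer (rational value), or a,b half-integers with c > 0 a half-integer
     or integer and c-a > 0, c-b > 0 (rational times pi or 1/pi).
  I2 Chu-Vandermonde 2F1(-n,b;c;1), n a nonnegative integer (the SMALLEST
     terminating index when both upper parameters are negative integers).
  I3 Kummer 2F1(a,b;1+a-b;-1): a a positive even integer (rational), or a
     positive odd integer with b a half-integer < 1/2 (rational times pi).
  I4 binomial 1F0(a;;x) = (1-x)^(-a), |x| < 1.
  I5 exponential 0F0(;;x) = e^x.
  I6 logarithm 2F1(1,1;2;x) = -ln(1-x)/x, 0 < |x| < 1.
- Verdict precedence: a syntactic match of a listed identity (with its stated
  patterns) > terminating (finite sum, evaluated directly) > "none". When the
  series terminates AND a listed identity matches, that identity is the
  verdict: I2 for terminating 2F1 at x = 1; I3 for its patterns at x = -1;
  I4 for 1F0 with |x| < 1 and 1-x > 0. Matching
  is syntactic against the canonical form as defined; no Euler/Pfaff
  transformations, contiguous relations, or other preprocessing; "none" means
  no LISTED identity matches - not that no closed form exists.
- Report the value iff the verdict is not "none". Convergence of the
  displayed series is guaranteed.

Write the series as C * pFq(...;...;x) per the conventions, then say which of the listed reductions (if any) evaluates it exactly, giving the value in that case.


This is -\frac{7}{3} * 0F0(-; -; -\frac{2}{7}) in reduced canonical form. Verdict: exponential (I5) applies (the 0F0 exponential series at x = -\frac{2}{7}). Exact value: \left(-\frac{7}{3}\right) \cdot e^{-\frac{2}{7}}.

Key observation: from the first term -\frac{7}{3}: the product of the first k integers (C = -7/3) is k!.
Adjacent-term ratio: r(k) = -\frac{2}{7} * 1 / [(k+1)] - poly over poly, x = -\frac{2}{7} from leading terms; C = -\frac{7}{3} at k = 0.


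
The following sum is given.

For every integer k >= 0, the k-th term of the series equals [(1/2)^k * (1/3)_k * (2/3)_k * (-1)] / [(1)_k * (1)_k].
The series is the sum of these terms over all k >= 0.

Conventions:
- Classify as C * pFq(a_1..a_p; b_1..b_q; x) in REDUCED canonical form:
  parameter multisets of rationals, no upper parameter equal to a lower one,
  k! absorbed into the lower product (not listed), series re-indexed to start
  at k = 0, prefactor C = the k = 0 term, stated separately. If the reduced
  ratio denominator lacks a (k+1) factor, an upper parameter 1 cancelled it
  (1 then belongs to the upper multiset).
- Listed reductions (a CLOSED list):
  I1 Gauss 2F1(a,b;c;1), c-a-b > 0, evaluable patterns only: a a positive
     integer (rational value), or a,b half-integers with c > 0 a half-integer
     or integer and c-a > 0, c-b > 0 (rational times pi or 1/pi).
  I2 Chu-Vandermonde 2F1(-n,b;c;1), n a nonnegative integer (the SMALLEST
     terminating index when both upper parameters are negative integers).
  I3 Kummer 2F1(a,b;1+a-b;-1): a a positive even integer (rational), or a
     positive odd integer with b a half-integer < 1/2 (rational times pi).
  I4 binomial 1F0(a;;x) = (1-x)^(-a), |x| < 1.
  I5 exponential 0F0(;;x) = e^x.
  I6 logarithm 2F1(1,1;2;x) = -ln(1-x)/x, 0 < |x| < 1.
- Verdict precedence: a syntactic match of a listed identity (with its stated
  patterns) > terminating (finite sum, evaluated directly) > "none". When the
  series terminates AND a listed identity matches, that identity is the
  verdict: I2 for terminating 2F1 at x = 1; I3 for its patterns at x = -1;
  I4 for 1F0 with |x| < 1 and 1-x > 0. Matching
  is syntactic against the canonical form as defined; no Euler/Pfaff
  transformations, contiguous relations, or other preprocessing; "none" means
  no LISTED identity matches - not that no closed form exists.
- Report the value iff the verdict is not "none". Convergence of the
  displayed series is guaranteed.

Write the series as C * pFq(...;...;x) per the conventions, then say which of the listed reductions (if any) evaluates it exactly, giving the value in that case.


This is -1 * 2F1(1/3, 2/3; 1; 1/2) in reduced canonical form. Verdict: none. No listed pattern accepts 2F1(1/3, 2/3; 1; 1/2).

Key step: from the first term -1: (1)_k (C = -1, x = 1/2) is k! itself.
Adjacent-term ratio: r(k) = (1/2) * (k+1/3) (k+2/3) / [(k+1) (k+1)] ; factor over Q: parameters, x = (1/2), and C = -1.


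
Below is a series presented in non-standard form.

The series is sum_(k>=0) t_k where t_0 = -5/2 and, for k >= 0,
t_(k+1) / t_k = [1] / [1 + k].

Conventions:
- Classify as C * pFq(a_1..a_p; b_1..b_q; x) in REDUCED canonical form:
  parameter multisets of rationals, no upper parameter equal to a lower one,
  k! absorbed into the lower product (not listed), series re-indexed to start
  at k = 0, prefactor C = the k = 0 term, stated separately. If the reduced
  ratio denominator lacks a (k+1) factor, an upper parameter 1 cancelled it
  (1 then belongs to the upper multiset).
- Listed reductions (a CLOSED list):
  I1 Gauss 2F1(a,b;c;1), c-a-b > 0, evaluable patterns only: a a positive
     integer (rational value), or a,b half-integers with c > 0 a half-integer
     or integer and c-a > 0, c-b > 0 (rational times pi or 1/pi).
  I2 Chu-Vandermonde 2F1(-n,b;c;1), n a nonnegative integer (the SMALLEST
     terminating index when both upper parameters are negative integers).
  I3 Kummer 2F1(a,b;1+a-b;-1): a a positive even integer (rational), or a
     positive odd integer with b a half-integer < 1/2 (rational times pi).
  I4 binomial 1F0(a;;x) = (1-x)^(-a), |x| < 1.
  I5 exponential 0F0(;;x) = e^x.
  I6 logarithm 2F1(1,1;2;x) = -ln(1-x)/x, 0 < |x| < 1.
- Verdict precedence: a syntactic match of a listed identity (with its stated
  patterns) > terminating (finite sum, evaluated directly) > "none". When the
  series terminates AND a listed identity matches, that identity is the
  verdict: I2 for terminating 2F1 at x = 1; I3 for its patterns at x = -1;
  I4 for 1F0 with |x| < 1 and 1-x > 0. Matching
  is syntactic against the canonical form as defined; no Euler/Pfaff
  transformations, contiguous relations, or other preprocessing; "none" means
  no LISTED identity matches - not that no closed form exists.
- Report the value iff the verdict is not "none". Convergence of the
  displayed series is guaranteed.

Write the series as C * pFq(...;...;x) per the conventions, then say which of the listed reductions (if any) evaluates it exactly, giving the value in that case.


First insight: t_0 being -5/2, factor the ratio over Q (C = -5/2, x = 1): negated roots = parameters.
Consecutive-term ratio: r(k) = 1 * 1 / [(k+1)] ; factor over Q: parameters, x = 1, and C = -5/2.

Classification (C = -5/2): 0F0 with upper {-}, lower {-}, argument x = 1. Verdict (x = 1): the exponential series (I5) applies (the 0F0 exponential series at x = 1). Exact value: (-5/2) * e^(1).


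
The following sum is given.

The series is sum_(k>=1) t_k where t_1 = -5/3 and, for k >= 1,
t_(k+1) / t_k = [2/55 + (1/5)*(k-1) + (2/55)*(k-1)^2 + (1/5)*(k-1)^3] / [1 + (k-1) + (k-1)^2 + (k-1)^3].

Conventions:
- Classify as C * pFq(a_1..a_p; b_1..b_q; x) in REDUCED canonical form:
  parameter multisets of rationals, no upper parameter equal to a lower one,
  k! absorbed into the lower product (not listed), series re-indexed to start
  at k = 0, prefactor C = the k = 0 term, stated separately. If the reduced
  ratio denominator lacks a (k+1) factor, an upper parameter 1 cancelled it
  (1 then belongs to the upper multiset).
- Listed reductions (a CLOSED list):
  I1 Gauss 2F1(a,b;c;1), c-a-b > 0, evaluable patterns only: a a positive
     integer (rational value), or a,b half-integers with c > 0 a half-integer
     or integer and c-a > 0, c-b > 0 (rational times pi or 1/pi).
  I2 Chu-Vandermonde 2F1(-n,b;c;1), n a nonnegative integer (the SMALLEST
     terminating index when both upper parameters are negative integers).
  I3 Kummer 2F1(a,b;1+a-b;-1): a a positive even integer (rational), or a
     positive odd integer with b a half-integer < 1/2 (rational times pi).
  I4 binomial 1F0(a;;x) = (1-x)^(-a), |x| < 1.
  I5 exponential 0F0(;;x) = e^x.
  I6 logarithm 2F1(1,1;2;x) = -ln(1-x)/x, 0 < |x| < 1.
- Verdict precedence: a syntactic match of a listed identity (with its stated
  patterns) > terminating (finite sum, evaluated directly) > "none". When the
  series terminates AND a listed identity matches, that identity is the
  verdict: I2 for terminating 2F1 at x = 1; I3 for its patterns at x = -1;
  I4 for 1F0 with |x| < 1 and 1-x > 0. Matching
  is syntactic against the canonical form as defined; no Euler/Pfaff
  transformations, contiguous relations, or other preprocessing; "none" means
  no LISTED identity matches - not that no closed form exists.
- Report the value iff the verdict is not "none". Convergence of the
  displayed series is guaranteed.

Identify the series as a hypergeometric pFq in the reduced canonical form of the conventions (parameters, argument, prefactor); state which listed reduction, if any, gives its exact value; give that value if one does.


Reduced: x = 1/5, 1F0, upper = {2/11}, lower = {-}, C = -5/3. Verdict: binomial (I4) applies (the 1F0 binomial series: exponent -2/11, x = 1/5). Exact value: (-5/3) * (4/5)^(-2/11).

Structural cue: t_0 being -5/3, roots of the ratio polynomials (prefactor -5/3) are the negated parameters.
Adjacent-term ratio: r(k) = (1/5) * (k+2/11) / [(k+1)] ; factor over Q: parameters, x = (1/5), and C = -5/3.


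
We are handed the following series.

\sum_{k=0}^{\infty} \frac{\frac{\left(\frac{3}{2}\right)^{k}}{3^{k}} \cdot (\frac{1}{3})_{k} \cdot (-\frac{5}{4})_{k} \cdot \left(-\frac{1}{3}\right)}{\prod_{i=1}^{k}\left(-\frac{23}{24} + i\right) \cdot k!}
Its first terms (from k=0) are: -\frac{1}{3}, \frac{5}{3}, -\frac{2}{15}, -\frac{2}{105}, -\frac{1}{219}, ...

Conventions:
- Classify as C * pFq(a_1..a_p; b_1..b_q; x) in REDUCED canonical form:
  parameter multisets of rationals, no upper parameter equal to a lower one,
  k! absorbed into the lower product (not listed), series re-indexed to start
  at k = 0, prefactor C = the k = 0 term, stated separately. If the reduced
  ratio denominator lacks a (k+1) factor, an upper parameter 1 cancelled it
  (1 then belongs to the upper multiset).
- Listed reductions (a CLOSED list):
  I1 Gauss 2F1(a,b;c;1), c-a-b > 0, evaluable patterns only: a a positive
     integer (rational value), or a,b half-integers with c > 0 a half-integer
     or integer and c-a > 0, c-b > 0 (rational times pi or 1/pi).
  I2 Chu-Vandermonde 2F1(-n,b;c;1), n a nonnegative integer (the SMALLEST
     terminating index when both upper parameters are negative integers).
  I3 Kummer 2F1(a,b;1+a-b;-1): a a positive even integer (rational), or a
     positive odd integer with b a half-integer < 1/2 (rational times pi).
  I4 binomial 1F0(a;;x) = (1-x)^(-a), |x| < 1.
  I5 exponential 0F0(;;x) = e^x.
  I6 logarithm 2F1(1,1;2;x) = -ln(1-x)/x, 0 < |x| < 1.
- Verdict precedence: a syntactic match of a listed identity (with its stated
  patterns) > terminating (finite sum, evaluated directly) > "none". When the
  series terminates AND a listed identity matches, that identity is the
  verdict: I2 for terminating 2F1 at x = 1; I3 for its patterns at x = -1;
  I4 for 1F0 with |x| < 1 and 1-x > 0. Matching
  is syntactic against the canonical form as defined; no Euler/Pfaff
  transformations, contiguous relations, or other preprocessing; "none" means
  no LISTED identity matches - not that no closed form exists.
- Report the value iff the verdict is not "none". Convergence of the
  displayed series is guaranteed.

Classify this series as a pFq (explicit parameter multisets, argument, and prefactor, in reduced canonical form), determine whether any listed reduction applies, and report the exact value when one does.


Canonical form: C = -\frac{1}{3} times 2F1 with upper {-\frac{5}{4}, \frac{1}{3}}, lower {\frac{1}{24}}, x = \frac{1}{2}. Verdict: none here - no I1-I6 shape fits x = \frac{1}{2} with lower {\frac{1}{24}}.

Key step: x = \frac{1}{2} and the two k-th powers (C = -1/3, x = 1/2) combine into one argument.
Step ratio: r(k) = \frac{1}{2} * (k-\frac{5}{4}) (k+\frac{1}{3}) / [(k+\frac{1}{24}) (k+1)] - rational in k. x = \frac{1}{2}; t_0 = -\frac{1}{3}; negate the roots.


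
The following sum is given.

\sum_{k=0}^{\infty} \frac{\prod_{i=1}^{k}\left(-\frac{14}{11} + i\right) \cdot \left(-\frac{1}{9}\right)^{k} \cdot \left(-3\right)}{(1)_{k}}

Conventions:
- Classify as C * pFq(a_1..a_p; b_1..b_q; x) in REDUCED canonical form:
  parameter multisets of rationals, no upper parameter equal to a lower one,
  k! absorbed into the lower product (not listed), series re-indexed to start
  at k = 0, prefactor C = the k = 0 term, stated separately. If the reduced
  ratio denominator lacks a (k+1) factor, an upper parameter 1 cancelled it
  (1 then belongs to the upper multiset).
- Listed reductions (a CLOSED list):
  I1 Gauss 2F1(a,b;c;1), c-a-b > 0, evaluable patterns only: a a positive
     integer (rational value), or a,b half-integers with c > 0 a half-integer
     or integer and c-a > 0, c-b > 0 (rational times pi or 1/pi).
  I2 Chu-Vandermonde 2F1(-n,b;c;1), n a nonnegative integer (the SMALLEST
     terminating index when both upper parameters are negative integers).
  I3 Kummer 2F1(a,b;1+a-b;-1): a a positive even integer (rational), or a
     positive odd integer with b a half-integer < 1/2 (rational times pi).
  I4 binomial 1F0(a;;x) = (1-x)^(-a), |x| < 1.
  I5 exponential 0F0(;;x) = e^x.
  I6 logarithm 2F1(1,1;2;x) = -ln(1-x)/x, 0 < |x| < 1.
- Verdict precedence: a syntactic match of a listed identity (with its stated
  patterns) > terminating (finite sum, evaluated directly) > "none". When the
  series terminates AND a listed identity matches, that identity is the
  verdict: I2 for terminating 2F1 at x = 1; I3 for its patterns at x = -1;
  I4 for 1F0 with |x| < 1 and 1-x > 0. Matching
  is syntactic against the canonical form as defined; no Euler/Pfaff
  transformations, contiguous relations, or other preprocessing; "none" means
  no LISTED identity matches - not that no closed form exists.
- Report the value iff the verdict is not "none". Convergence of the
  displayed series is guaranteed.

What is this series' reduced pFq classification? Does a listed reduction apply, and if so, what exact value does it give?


With C = -3: the canonical form is 1F0(-\frac{3}{11}; -; -\frac{1}{9}). Verdict at x = -\frac{1}{9}: the binomial series (I4) matches (the 1F0 binomial series: exponent 3/11, x = -\frac{1}{9}). Hence: \left(-3\right) \cdot \left(\frac{10}{9}\right)^{\frac{3}{11}}.

Key step: from the first term -3: the running product (C = -3, x = -1/9) telescopes to a rising factorial.
Ratio: r(k) = -\frac{1}{9} * (k-\frac{3}{11}) / [(k+1)] ; factor over Q: parameters, x = -\frac{1}{9}, and C = -3.


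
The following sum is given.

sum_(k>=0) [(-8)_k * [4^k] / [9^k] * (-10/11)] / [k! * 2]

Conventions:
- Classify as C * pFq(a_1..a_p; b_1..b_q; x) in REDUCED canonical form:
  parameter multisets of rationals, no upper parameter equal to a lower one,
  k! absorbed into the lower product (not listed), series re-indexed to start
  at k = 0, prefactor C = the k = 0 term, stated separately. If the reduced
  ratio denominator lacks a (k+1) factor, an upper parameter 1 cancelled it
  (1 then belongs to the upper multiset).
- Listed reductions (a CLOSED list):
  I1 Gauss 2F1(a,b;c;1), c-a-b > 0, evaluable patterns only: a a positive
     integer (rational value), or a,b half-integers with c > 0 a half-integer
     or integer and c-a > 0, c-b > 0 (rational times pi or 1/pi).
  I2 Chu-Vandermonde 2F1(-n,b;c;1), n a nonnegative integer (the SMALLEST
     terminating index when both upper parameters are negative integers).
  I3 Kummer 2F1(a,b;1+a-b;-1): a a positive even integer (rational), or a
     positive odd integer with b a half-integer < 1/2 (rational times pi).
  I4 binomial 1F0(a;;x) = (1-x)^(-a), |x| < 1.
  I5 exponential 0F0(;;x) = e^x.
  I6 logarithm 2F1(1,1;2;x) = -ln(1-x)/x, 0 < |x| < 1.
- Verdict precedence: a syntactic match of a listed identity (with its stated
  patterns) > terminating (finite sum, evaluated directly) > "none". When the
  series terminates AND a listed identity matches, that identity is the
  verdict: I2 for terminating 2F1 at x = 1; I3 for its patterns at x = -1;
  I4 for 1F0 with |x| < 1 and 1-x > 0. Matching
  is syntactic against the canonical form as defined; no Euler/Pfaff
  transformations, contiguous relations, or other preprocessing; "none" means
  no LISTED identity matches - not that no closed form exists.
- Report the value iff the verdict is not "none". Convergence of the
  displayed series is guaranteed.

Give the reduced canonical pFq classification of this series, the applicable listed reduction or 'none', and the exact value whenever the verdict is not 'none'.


Classification (C = -5/11): 1F0 with upper {-8}, lower {-}, argument x = 4/9. Verdict: the I4 binomial reduction fires (the 1F0 binomial series: exponent 8, x = 4/9). Hence: -1953125/473513931.

Key observation: from the first term -5/11: the constant factors (prefactor -5/11) combine into one prefactor.
Ratio: r(k) = (4/9) * (k-8) / [(k+1)] - poly over poly, x = (4/9) from leading terms; C = -5/11 at k = 0.


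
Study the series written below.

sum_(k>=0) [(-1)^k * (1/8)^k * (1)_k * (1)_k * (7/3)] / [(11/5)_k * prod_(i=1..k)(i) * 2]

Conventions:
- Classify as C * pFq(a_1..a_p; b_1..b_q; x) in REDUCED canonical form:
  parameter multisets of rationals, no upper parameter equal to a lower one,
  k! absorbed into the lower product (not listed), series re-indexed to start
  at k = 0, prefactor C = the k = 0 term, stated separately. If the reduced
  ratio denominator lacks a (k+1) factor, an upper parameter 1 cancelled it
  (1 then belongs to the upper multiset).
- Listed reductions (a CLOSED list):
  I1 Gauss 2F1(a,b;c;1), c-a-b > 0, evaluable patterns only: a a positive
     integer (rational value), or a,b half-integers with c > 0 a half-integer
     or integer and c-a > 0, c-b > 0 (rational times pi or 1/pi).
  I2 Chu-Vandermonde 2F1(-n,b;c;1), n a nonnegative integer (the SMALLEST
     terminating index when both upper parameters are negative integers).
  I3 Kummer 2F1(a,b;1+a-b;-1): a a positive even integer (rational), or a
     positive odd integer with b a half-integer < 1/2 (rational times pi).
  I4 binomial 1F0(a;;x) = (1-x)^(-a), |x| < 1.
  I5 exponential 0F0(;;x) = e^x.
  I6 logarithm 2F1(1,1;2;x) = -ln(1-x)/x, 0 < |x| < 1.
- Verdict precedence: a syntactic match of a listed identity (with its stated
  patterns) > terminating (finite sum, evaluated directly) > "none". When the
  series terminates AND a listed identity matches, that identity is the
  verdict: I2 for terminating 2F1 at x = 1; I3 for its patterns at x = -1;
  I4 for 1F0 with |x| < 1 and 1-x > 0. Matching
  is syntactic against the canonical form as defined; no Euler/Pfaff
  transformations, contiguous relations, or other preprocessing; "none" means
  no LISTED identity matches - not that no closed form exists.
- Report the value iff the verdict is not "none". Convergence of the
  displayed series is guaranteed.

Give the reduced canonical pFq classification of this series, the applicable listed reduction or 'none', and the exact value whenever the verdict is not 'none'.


Prefactor 7/6, argument -1/8: 2F1 with upper {1, 1} over lower {11/5}. Verdict: none. Every listed pattern misses the 2F1 form at -1/8, upper {1, 1}.

Key observation: x = (-1/8) and the product of the first k integers (prefactor 7/6) is k!.
Adjacent-term ratio: r(k) = (-1/8) * (k+1) (k+1) / [(k+11/5) (k+1)] - rational in k, leading ratio (-1/8); with t_0 = 7/6, classification follows.


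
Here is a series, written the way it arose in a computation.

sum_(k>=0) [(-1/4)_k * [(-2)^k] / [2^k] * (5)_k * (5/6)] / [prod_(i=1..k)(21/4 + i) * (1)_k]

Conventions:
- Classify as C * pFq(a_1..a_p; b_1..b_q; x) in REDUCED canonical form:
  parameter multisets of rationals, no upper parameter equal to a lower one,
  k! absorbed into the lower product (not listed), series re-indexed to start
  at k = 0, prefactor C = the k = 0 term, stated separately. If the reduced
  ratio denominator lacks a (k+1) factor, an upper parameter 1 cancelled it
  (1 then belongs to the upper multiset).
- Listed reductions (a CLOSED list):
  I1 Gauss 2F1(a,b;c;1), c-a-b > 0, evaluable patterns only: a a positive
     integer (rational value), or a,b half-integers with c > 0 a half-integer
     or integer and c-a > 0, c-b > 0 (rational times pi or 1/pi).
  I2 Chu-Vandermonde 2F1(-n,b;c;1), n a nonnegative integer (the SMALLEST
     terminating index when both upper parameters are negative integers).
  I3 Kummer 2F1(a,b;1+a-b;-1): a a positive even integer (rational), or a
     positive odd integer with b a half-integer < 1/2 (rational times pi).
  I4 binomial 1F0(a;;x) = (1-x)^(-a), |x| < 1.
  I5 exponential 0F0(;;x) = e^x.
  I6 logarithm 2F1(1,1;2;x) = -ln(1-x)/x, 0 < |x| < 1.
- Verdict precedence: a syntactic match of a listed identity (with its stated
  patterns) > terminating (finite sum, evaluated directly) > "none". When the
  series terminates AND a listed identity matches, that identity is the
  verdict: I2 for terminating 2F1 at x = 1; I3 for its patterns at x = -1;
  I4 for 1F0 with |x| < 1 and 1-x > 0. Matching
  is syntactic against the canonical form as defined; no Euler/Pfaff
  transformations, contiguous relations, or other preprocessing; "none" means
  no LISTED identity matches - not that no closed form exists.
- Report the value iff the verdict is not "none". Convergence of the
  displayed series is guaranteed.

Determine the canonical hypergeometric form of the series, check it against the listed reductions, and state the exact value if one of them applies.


Key observation: with t_0 = 5/6, (1)_k (prefactor 5/6) is k! itself.
Consecutive-term ratio: r(k) = (-1) * (k-1/4) (k+5) / [(k+25/4) (k+1)] - rational; roots negated = parameters, x = (-1), C = 5/6.

x = -1 here; the reduced form reads 2F1, upper {-1/4, 5}, lower {25/4}, C = 5/6. Verdict: no listed reduction: x = -1 and upper {-1/4, 5} fail every I1-I6 pattern.


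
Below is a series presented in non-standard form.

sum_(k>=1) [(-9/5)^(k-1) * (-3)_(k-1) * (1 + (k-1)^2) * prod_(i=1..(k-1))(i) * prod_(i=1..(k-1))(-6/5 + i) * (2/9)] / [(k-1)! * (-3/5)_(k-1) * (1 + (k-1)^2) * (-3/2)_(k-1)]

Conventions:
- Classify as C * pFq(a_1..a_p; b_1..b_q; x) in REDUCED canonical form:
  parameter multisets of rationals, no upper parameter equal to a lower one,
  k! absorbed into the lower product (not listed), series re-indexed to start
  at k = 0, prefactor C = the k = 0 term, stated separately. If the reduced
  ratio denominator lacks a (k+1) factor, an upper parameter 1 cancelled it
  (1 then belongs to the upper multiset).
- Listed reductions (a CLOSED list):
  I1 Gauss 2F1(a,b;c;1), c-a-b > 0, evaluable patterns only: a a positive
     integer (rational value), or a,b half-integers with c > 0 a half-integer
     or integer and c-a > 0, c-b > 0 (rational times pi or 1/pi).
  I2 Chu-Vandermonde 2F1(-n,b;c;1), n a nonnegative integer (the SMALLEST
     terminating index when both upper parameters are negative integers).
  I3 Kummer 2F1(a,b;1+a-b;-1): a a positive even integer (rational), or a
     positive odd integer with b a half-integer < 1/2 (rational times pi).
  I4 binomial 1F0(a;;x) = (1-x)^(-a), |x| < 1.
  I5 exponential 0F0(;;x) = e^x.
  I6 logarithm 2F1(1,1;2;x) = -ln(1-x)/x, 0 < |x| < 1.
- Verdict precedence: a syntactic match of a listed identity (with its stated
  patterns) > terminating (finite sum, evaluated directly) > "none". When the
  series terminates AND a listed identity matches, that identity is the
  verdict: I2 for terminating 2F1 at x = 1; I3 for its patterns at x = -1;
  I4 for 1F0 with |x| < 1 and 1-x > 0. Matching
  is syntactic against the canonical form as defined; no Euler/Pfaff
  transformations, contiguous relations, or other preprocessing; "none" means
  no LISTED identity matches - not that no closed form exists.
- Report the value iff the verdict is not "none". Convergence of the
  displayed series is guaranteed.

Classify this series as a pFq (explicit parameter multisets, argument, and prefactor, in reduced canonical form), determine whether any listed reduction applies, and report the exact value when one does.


Canonical form: C = 2/9 times 3F2 with upper {-3, -1/5, 1}, lower {-3/2, -3/5}, x = -9/5. Verdict: terminating - upper -3 stops the sum at k = 3; the 4 terms are added exactly. Hence: 169858/7875.

Key observation: x = (-9/5) and the running product (C = 2/9) telescopes to a rising factorial.
Consecutive-term ratio: r(k) = (-9/5) * (k-3) (k-1/5) (k+1) / [(k-3/2) (k-3/5) (k+1)] - rational in k. x = (-9/5); t_0 = 2/9; negate the roots.


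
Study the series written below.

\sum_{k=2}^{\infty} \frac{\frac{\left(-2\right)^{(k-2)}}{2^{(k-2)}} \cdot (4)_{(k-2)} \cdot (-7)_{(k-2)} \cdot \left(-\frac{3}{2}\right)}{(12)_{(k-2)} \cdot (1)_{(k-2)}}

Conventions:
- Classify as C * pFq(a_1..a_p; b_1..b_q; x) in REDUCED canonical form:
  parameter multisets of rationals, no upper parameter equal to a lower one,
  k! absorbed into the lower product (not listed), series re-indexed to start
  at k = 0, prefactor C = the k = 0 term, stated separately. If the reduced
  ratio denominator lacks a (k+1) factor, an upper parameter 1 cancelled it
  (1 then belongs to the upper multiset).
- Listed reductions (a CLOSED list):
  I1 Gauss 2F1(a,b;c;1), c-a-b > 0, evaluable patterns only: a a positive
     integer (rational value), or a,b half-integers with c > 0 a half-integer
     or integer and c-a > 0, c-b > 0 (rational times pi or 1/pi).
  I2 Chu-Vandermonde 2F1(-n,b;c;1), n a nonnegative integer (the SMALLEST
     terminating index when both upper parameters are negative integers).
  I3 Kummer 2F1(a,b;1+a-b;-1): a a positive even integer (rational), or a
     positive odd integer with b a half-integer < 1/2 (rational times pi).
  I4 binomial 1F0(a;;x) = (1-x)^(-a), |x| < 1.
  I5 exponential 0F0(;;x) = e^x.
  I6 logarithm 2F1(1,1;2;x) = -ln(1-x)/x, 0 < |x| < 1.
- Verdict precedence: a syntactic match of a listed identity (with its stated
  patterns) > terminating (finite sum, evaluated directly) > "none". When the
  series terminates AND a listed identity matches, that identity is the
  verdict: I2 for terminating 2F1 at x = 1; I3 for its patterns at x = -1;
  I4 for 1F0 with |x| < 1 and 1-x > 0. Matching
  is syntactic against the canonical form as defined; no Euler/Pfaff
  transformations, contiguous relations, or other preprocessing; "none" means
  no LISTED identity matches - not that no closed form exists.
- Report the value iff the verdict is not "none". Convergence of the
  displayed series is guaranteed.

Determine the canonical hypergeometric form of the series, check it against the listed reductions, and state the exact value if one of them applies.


The series (x = -1) is 2F1: upper {-7, 4}, lower {12}, prefactor -\frac{3}{2}. Verdict: Kummer (I3) fires (x = -1; c = 12 equals 1+a-b for upper {-7, 4}: listed pattern). Value: -\frac{55}{4}.

Key observation: with t_0 = -\frac{3}{2}, (1)_k (prefactor -3/2) is k! itself.
Ratio: r(k) = -1 * (k-7) (k+4) / [(k+12) (k+1)] - poly over poly, x = -1 from leading terms; C = -\frac{3}{2} at k = 0.


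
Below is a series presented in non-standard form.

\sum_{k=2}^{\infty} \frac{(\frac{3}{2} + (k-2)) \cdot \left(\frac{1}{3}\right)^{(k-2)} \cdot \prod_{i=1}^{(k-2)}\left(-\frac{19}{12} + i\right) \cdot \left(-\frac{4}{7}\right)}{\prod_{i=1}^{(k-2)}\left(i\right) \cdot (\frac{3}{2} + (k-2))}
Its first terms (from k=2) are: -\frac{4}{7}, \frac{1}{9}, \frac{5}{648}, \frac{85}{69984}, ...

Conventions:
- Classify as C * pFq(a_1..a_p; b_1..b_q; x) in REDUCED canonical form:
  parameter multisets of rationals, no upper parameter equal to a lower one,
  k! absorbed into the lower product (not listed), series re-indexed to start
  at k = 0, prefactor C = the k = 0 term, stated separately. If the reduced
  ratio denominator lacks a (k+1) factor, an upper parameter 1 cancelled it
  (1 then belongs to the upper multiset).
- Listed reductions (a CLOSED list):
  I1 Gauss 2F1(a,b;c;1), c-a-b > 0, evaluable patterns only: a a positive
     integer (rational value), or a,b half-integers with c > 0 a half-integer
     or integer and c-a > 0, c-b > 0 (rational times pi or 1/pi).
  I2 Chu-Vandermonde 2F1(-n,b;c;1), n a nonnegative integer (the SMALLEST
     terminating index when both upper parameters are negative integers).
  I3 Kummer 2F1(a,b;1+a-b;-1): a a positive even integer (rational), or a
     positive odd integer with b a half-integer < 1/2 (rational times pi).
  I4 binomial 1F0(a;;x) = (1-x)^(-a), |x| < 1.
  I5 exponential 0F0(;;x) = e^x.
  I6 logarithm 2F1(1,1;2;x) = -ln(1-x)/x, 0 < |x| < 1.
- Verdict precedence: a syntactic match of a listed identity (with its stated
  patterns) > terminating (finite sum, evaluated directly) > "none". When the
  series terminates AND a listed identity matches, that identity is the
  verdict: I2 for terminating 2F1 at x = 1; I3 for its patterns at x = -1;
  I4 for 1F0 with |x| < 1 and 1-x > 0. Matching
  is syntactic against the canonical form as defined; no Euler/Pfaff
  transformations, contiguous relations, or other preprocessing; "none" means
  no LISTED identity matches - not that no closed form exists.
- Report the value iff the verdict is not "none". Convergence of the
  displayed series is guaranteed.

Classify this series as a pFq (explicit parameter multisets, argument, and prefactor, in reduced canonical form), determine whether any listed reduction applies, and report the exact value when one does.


Structural cue: t_0 = -\frac{4}{7} here, and the running product (prefactor -4/7) telescopes to a rising factorial.
Term ratio: r(k) = \frac{1}{3} * (k-\frac{7}{12}) / [(k+1)] - rational in k, leading ratio \frac{1}{3}; with t_0 = -\frac{4}{7}, classification follows.

At argument \frac{1}{3}: a 1F0 with upper {-\frac{7}{12}}, lower {-}, scaled by C = -\frac{4}{7}. Verdict: the binomial series (I4) applies (the 1F0 binomial series: exponent 7/12, x = \frac{1}{3}). Value: \left(-\frac{4}{7}\right) \cdot \left(\frac{2}{3}\right)^{\frac{7}{12}}.
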